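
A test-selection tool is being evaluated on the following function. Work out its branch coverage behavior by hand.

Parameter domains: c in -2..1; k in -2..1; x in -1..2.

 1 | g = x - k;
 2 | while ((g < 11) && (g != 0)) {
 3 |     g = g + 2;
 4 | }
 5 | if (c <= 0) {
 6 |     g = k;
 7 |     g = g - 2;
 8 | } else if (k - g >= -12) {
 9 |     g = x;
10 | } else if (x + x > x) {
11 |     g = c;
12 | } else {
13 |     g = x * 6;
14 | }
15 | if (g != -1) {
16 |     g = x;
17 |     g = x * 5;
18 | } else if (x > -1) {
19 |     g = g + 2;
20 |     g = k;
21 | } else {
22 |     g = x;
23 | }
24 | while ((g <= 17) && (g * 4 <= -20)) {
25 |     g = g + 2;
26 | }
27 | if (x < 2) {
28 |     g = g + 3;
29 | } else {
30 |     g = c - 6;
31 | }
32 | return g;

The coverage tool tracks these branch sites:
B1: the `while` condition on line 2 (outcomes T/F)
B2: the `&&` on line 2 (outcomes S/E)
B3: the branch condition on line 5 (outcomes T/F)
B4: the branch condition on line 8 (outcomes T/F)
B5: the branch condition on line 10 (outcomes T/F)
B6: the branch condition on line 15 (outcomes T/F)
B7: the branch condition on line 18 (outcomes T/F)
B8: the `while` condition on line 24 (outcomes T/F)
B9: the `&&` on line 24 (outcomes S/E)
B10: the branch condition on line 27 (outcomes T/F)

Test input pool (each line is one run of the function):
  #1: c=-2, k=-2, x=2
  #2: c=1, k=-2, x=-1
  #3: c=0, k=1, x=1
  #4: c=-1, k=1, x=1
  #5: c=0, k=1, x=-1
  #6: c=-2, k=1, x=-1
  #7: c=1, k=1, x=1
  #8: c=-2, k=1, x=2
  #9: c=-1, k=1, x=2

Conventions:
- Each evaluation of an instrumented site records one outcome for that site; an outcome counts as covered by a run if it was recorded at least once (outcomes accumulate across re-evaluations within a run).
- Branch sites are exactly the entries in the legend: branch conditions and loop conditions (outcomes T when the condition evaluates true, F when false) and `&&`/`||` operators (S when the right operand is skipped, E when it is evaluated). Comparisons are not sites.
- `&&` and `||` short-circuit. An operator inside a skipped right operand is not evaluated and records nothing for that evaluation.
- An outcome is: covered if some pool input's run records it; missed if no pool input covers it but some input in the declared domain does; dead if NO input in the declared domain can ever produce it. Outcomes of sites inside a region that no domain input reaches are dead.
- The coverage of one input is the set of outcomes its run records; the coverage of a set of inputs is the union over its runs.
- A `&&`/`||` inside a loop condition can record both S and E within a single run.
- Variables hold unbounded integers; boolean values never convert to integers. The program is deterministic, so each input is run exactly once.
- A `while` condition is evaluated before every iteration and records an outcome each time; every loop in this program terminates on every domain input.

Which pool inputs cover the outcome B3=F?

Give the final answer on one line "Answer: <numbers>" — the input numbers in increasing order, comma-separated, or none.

input #1 (c=-2, k=-2, x=2): does not record B3=F
input #2 (c=1, k=-2, x=-1): records B3=F
input #3 (c=0, k=1, x=1): does not record B3=F
input #4 (c=-1, k=1, x=1): does not record B3=F
input #5 (c=0, k=1, x=-1): does not record B3=F
input #6 (c=-2, k=1, x=-1): does not record B3=F
input #7 (c=1, k=1, x=1): records B3=F
input #8 (c=-2, k=1, x=2): does not record B3=F
input #9 (c=-1, k=1, x=2): does not record B3=F

Answer: 2, 7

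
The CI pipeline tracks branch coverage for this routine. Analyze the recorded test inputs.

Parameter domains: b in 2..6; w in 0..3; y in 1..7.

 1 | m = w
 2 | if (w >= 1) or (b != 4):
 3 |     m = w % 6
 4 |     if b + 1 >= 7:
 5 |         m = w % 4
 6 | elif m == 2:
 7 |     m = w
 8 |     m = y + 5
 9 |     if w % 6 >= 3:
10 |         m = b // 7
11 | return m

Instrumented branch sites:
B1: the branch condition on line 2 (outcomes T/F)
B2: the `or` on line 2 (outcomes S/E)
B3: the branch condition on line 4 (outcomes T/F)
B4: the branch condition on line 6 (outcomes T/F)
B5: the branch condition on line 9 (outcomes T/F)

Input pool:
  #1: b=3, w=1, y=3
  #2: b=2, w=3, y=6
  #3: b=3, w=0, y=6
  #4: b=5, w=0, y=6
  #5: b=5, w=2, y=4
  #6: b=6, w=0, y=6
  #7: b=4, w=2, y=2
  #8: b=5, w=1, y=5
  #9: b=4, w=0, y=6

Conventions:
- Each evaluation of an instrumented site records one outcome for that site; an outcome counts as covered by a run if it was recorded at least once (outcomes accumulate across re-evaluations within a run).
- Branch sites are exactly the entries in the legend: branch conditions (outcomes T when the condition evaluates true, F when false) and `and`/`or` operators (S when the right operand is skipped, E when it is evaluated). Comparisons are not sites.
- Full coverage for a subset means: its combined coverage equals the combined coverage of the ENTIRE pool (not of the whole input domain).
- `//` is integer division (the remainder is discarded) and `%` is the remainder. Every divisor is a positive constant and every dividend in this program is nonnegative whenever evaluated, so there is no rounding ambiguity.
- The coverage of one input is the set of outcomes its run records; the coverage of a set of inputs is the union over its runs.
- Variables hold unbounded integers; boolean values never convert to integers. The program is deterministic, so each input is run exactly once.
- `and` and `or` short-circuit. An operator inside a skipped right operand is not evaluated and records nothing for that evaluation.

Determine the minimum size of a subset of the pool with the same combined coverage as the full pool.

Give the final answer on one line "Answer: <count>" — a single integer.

run #1 (b=3, w=1, y=3) runs B2->S, B1->T, B3->F; records B1=T, B2=S, B3=F
run #2 (b=2, w=3, y=6) runs B2->S, B1->T, B3->F; records B1=T, B2=S, B3=F
run #3 (b=3, w=0, y=6) runs B2->E, B1->T, B3->F; records B1=T, B2=E, B3=F
run #4 (b=5, w=0, y=6) runs B2->E, B1->T, B3->F; records B1=T, B2=E, B3=F
run #5 (b=5, w=2, y=4) runs B2->S, B1->T, B3->F; records B1=T, B2=S, B3=F
run #6 (b=6, w=0, y=6) runs B2->E, B1->T, B3->T; records B1=T, B2=E, B3=T
run #7 (b=4, w=2, y=2) runs B2->S, B1->T, B3->F; records B1=T, B2=S, B3=F
run #8 (b=5, w=1, y=5) runs B2->S, B1->T, B3->F; records B1=T, B2=S, B3=F
run #9 (b=4, w=0, y=6) runs B2->E, B1->F, B4->F; records B1=F, B2=E, B4=F
pool-wide coverage (7 outcomes): B1=T, B1=F, B2=S, B2=E, B3=T, B3=F, B4=F
no size-1 subset reaches all 7 outcomes (best union: 3/7)
no size-2 subset reaches all 7 outcomes (best union: 6/7)
size 3: inputs {1, 6, 9} cover all 7 outcomes, and no lexicographically smaller subset of this size does

Answer: 3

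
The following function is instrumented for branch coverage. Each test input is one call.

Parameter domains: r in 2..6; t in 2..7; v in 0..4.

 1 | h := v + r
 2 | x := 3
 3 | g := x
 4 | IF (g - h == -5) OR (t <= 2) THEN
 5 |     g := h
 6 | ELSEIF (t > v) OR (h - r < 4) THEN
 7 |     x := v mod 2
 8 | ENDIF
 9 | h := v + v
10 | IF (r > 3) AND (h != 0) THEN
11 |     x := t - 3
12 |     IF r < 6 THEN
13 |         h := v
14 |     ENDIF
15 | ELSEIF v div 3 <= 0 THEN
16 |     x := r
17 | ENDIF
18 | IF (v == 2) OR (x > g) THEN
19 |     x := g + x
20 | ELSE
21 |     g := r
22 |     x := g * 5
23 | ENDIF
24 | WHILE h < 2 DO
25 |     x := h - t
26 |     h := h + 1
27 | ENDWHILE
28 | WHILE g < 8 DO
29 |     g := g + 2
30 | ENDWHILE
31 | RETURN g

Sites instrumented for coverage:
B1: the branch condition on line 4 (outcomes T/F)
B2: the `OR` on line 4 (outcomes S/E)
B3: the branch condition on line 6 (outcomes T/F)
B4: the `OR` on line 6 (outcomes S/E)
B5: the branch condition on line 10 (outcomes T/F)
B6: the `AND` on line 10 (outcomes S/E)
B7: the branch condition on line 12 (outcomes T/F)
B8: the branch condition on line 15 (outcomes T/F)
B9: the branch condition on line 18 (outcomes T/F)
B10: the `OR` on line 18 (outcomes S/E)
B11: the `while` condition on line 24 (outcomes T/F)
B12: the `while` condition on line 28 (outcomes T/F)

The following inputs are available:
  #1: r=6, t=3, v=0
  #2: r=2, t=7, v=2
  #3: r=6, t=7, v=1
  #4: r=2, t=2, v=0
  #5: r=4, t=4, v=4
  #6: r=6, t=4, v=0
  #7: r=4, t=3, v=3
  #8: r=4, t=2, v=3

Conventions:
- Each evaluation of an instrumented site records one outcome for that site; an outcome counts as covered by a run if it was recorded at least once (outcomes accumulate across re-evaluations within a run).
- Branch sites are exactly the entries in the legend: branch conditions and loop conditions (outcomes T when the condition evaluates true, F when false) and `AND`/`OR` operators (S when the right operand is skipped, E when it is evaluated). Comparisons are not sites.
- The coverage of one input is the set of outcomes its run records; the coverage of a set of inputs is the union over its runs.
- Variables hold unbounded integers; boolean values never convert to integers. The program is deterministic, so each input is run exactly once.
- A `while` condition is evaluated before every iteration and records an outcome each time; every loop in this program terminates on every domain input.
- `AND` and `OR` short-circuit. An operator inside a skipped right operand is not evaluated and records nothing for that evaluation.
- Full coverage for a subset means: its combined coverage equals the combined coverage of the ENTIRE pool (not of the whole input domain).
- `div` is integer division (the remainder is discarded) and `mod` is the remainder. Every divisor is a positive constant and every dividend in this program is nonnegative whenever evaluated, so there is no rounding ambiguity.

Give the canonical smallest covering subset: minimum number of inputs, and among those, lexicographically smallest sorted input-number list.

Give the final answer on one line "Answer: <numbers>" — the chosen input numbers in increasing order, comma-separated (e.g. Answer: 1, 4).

#1 (r=6, t=3, v=0) -> covered: B1=F, B2=E, B3=T, B4=S, B5=F, B6=E, B8=T, B9=T, B10=E, B11=T, B11=F, B12=T, B12=F
#2 (r=2, t=7, v=2) -> covered: B1=F, B2=E, B3=T, B4=S, B5=F, B6=S, B8=T, B9=T, B10=S, B11=F, B12=T, B12=F
#3 (r=6, t=7, v=1) -> covered: B1=F, B2=E, B3=T, B4=S, B5=T, B6=E, B7=F, B9=T, B10=E, B11=F, B12=T, B12=F
#4 (r=2, t=2, v=0) -> covered: B1=T, B2=E, B5=F, B6=S, B8=T, B9=F, B10=E, B11=T, B11=F, B12=T, B12=F
#5 (r=4, t=4, v=4) -> covered: B1=T, B2=S, B5=T, B6=E, B7=T, B9=F, B10=E, B11=F, B12=T, B12=F
#6 (r=6, t=4, v=0) -> covered: B1=F, B2=E, B3=T, B4=S, B5=F, B6=E, B8=T, B9=T, B10=E, B11=T, B11=F, B12=T, B12=F
#7 (r=4, t=3, v=3) -> covered: B1=F, B2=E, B3=T, B4=E, B5=T, B6=E, B7=T, B9=F, B10=E, B11=F, B12=T, B12=F
#8 (r=4, t=2, v=3) -> covered: B1=T, B2=E, B5=T, B6=E, B7=T, B9=F, B10=E, B11=F, B12=T, B12=F
the full pool covers 22 outcomes: B1=T, B1=F, B2=S, B2=E, B3=T, B4=S, B4=E, B5=T, B5=F, B6=S, B6=E, B7=T, B7=F, B8=T, B9=T, B9=F, B10=S, B10=E, B11=T, B11=F, B12=T, B12=F
every size-1 subset falls short of the 22 outcomes (best: 13/22)
every size-2 subset falls short of the 22 outcomes (best: 19/22)
every size-3 subset falls short of the 22 outcomes (best: 20/22)
every size-4 subset falls short of the 22 outcomes (best: 21/22)
the canonical winner is {1, 2, 3, 5, 7}: size 5, full 22-outcome coverage, earliest index list among size-5 covers

Answer: 1, 2, 3, 5, 7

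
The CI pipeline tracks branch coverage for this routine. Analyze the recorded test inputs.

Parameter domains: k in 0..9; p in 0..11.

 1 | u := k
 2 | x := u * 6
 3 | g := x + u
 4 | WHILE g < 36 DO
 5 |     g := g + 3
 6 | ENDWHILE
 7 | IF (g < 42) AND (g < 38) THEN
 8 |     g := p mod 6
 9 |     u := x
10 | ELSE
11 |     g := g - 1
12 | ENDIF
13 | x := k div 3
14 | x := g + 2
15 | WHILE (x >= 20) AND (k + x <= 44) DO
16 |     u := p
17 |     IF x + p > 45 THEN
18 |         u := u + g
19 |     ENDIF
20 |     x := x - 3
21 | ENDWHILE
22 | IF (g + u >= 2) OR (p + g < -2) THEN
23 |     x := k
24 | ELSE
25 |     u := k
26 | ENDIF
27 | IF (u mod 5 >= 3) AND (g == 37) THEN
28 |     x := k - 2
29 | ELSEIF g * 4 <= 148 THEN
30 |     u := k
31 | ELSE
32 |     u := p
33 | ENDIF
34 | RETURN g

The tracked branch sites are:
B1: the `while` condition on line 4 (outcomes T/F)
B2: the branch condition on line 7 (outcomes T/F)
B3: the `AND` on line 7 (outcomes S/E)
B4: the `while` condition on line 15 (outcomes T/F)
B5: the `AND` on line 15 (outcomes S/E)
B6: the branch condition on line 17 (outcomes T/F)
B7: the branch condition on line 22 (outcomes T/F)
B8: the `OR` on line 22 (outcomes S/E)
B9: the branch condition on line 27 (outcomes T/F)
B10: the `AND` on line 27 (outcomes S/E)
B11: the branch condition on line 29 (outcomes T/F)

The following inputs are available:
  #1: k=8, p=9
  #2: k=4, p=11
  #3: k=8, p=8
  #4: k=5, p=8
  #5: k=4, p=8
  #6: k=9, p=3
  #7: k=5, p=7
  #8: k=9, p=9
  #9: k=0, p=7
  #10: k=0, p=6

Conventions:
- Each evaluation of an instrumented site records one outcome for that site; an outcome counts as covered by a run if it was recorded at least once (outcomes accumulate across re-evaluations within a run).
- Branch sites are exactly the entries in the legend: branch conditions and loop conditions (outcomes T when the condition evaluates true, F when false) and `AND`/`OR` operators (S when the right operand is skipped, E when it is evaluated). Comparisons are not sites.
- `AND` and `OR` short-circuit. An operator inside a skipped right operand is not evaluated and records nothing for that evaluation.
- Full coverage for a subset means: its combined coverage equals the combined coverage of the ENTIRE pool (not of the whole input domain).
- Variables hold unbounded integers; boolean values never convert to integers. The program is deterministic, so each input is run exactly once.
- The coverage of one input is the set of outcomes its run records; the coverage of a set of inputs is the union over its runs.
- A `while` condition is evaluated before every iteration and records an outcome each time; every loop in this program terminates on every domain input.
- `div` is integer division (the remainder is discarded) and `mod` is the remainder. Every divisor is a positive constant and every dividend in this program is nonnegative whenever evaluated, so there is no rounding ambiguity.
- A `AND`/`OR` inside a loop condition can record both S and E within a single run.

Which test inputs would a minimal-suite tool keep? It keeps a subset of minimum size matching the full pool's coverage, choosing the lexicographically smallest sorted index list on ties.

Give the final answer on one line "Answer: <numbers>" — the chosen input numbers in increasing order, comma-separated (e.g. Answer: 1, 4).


#1 (k=8, p=9) -> B1->F, B3->S, B2->F, B5->E, B4->F, B8->S, B7->T, B10->E, B9->F, B11->F; covered: B1=F, B2=F, B3=S, B4=F, B5=E, B7=T, B8=S, B9=F, B10=E, B11=F
#2 (k=4, p=11) -> B1->T, B1->T, B1->T, B1->F, B3->E, B2->T, B5->S, B4->F, B8->S, B7->T, B10->E, B9->F, B11->T; covered: B1=T, B1=F, B2=T, B3=E, B4=F, B5=S, B7=T, B8=S, B9=F, B10=E, B11=T
#3 (k=8, p=8) -> B1->F, B3->S, B2->F, B5->E, B4->F, B8->S, B7->T, B10->E, B9->F, B11->F; covered: B1=F, B2=F, B3=S, B4=F, B5=E, B7=T, B8=S, B9=F, B10=E, B11=F
#4 (k=5, p=8) -> B1->T, B1->F, B3->E, B2->F, B5->E, B4->T, B6->T, B5->E, B4->T, B6->F, B5->E, B4->T, B6->F, B5->E, ...; covered: B1=T, B1=F, B2=F, B3=E, B4=T, B4=F, B5=S, B5=E, B6=T, B6=F, B7=T, B8=S, B9=T, B10=E
#5 (k=4, p=8) -> B1->T, B1->T, B1->T, B1->F, B3->E, B2->T, B5->S, B4->F, B8->S, B7->T, B10->E, B9->F, B11->T; covered: B1=T, B1=F, B2=T, B3=E, B4=F, B5=S, B7=T, B8=S, B9=F, B10=E, B11=T
#6 (k=9, p=3) -> B1->F, B3->S, B2->F, B5->E, B4->F, B8->S, B7->T, B10->E, B9->F, B11->F; covered: B1=F, B2=F, B3=S, B4=F, B5=E, B7=T, B8=S, B9=F, B10=E, B11=F
#7 (k=5, p=7) -> B1->T, B1->F, B3->E, B2->F, B5->E, B4->T, B6->T, B5->E, B4->T, B6->F, B5->E, B4->T, B6->F, B5->E, ...; covered: B1=T, B1=F, B2=F, B3=E, B4=T, B4=F, B5=S, B5=E, B6=T, B6=F, B7=T, B8=S, B9=F, B10=S, B11=T
#8 (k=9, p=9) -> B1->F, B3->S, B2->F, B5->E, B4->F, B8->S, B7->T, B10->E, B9->F, B11->F; covered: B1=F, B2=F, B3=S, B4=F, B5=E, B7=T, B8=S, B9=F, B10=E, B11=F
#9 (k=0, p=7) -> B1->T, B1->T, B1->T, B1->T, B1->T, B1->T, B1->T, B1->T, B1->T, B1->T, B1->T, B1->T, B1->F, B3->E, ...; covered: B1=T, B1=F, B2=T, B3=E, B4=F, B5=S, B7=F, B8=E, B9=F, B10=S, B11=T
#10 (k=0, p=6) -> B1->T, B1->T, B1->T, B1->T, B1->T, B1->T, B1->T, B1->T, B1->T, B1->T, B1->T, B1->T, B1->F, B3->E, ...; covered: B1=T, B1=F, B2=T, B3=E, B4=F, B5=S, B7=F, B8=E, B9=F, B10=S, B11=T
pool-wide coverage (22 outcomes): B1=T, B1=F, B2=T, B2=F, B3=S, B3=E, B4=T, B4=F, B5=S, B5=E, B6=T, B6=F, B7=T, B7=F, B8=S, B8=E, B9=T, B9=F, B10=S, B10=E, B11=T, B11=F
checked all size-1 subsets: none covers 22 outcomes (max 15/22)
checked all size-2 subsets: none covers 22 outcomes (max 20/22)
the canonical winner is {1, 4, 9}: size 3, full 22-outcome coverage, earliest index list among size-3 covers
Answer: 1, 4, 9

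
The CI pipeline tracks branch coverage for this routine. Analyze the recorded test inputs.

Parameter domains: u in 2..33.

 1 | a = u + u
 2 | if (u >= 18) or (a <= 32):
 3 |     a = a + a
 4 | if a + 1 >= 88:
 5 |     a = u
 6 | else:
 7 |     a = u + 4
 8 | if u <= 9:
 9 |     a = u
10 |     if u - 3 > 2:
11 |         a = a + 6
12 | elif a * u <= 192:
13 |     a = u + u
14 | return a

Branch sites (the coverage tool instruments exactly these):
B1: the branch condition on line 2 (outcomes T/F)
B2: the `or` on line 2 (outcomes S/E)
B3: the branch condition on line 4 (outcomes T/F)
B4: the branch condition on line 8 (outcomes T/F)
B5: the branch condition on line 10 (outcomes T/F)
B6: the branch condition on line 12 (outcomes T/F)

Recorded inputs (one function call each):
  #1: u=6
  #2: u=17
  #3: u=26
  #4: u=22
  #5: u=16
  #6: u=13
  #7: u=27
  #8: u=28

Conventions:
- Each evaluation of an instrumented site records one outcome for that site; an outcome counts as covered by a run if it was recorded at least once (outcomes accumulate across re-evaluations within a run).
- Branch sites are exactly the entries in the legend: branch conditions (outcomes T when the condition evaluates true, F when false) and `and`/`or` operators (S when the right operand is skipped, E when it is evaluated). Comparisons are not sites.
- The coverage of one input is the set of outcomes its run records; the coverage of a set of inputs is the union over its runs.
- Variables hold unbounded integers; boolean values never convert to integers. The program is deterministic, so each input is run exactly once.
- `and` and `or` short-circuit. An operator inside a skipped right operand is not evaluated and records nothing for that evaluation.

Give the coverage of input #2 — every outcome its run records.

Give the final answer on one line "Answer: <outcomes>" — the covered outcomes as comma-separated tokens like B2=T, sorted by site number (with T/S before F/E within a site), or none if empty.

Event log for input #2 (u=17):
  B2->E, B1->F, B3->F, B4->F, B6->F
collecting distinct outcomes: B1=F, B2=E, B3=F, B4=F, B6=F

Answer: B1=F, B2=E, B3=F, B4=F, B6=F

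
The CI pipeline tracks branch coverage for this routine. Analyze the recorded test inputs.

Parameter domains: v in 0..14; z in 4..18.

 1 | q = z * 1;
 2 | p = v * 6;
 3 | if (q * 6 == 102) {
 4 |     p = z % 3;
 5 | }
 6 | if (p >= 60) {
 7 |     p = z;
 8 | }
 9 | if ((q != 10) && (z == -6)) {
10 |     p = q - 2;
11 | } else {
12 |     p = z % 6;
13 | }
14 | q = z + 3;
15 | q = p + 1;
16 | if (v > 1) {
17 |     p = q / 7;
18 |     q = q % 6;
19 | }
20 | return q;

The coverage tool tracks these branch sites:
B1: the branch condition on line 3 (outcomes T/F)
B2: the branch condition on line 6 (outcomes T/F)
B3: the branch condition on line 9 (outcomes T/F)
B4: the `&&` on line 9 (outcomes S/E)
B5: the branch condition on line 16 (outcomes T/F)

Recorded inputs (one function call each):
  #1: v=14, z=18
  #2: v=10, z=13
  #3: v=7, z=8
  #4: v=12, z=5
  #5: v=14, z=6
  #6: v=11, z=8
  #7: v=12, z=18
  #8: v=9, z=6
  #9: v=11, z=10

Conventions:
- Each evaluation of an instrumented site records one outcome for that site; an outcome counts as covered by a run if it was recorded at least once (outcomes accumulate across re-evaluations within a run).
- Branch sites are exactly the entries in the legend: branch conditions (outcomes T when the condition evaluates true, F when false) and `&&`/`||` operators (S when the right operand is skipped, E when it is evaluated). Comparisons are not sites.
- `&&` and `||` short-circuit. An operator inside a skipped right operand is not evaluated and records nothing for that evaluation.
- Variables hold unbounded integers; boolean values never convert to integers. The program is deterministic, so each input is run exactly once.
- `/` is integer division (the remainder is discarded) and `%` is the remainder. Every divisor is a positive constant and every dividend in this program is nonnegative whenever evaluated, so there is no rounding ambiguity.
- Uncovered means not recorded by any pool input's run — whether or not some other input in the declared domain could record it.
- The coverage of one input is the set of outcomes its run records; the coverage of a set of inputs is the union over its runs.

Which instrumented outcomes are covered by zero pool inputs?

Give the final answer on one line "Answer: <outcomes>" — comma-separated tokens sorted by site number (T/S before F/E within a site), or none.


#1 (v=14, z=18) -> covered: B1=F, B2=T, B3=F, B4=E, B5=T
#2 (v=10, z=13) -> covered: B1=F, B2=T, B3=F, B4=E, B5=T
#3 (v=7, z=8) -> covered: B1=F, B2=F, B3=F, B4=E, B5=T
#4 (v=12, z=5) -> covered: B1=F, B2=T, B3=F, B4=E, B5=T
#5 (v=14, z=6) -> covered: B1=F, B2=T, B3=F, B4=E, B5=T
#6 (v=11, z=8) -> covered: B1=F, B2=T, B3=F, B4=E, B5=T
#7 (v=12, z=18) -> covered: B1=F, B2=T, B3=F, B4=E, B5=T
#8 (v=9, z=6) -> covered: B1=F, B2=F, B3=F, B4=E, B5=T
#9 (v=11, z=10) -> covered: B1=F, B2=T, B3=F, B4=S, B5=T
union over the pool: B1=F, B2=T, B2=F, B3=F, B4=S, B4=E, B5=T
uncovered (3 of 10): B1=T, B3=T, B5=F
Answer: B1=T, B3=T, B5=F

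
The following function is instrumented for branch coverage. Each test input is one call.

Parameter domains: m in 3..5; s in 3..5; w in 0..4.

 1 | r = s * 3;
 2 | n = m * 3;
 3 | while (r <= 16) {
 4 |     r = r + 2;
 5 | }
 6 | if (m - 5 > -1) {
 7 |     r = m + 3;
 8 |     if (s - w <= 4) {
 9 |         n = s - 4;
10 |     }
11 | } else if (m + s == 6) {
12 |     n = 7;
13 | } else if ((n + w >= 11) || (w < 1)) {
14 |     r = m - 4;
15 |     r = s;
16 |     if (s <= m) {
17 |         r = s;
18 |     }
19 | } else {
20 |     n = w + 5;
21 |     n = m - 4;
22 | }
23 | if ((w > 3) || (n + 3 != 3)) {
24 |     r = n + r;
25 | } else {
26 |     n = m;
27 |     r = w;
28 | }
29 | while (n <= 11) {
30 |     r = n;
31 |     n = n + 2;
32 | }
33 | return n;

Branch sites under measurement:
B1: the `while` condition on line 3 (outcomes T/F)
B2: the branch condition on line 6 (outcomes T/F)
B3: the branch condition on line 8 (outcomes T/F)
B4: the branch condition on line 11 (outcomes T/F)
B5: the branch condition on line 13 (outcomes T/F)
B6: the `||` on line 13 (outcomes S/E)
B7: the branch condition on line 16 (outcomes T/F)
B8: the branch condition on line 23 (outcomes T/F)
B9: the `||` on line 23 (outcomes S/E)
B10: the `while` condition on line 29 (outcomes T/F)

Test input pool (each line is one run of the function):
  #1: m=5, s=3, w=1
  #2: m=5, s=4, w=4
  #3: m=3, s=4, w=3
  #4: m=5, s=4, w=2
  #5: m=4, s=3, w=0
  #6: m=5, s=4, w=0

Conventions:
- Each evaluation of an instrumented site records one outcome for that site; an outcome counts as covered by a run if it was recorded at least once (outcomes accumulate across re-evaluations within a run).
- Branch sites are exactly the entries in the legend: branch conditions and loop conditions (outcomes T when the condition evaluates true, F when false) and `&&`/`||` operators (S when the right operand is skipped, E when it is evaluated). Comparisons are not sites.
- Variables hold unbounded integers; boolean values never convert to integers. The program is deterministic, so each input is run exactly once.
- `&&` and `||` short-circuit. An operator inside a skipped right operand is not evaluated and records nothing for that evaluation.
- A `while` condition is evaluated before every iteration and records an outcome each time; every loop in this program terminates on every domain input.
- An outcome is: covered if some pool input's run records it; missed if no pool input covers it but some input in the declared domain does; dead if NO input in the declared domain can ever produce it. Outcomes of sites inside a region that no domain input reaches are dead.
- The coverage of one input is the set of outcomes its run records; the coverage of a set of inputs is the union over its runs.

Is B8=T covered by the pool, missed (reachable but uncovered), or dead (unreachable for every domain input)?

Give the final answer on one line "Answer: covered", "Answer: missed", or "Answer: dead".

B8=T is recorded by pool input(s) 1, 2, 3, 5 -> covered

Answer: covered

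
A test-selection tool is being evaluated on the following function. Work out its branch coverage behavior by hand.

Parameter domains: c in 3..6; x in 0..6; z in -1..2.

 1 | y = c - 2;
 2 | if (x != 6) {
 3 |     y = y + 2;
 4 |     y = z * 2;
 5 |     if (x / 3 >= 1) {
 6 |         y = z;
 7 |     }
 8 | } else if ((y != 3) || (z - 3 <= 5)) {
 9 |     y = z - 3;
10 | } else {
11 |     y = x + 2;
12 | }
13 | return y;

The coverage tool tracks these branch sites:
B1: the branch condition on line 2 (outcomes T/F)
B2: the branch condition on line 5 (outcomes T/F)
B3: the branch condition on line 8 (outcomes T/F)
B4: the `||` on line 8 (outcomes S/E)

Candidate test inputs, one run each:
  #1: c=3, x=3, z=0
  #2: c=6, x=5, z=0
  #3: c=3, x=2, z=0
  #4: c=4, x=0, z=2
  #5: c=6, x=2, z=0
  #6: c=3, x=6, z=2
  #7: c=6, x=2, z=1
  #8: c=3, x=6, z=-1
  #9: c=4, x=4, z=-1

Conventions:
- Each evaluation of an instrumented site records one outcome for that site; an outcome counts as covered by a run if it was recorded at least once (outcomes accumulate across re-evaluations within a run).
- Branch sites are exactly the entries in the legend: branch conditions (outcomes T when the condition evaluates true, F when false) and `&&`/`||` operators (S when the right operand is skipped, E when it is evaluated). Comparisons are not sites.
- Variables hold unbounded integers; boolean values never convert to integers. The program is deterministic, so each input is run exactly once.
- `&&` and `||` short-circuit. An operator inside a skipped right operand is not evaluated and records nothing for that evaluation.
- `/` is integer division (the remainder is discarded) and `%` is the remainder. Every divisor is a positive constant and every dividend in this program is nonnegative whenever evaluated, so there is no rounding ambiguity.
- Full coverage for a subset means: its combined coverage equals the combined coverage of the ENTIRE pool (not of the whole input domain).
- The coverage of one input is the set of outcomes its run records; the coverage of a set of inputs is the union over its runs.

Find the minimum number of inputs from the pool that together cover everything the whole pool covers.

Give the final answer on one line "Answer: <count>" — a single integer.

run #1 (c=3, x=3, z=0) runs B1->T, B2->T; records B1=T, B2=T
run #2 (c=6, x=5, z=0) runs B1->T, B2->T; records B1=T, B2=T
run #3 (c=3, x=2, z=0) runs B1->T, B2->F; records B1=T, B2=F
run #4 (c=4, x=0, z=2) runs B1->T, B2->F; records B1=T, B2=F
run #5 (c=6, x=2, z=0) runs B1->T, B2->F; records B1=T, B2=F
run #6 (c=3, x=6, z=2) runs B1->F, B4->S, B3->T; records B1=F, B3=T, B4=S
run #7 (c=6, x=2, z=1) runs B1->T, B2->F; records B1=T, B2=F
run #8 (c=3, x=6, z=-1) runs B1->F, B4->S, B3->T; records B1=F, B3=T, B4=S
run #9 (c=4, x=4, z=-1) runs B1->T, B2->T; records B1=T, B2=T
pool-wide coverage (6 outcomes): B1=T, B1=F, B2=T, B2=F, B3=T, B4=S
size 1 is not enough: best union over all size-1 subsets is 3/6
size 2 is not enough: best union over all size-2 subsets is 5/6
size 3: inputs {1, 3, 6} cover all 6 outcomes, and no lexicographically smaller subset of this size does

Answer: 3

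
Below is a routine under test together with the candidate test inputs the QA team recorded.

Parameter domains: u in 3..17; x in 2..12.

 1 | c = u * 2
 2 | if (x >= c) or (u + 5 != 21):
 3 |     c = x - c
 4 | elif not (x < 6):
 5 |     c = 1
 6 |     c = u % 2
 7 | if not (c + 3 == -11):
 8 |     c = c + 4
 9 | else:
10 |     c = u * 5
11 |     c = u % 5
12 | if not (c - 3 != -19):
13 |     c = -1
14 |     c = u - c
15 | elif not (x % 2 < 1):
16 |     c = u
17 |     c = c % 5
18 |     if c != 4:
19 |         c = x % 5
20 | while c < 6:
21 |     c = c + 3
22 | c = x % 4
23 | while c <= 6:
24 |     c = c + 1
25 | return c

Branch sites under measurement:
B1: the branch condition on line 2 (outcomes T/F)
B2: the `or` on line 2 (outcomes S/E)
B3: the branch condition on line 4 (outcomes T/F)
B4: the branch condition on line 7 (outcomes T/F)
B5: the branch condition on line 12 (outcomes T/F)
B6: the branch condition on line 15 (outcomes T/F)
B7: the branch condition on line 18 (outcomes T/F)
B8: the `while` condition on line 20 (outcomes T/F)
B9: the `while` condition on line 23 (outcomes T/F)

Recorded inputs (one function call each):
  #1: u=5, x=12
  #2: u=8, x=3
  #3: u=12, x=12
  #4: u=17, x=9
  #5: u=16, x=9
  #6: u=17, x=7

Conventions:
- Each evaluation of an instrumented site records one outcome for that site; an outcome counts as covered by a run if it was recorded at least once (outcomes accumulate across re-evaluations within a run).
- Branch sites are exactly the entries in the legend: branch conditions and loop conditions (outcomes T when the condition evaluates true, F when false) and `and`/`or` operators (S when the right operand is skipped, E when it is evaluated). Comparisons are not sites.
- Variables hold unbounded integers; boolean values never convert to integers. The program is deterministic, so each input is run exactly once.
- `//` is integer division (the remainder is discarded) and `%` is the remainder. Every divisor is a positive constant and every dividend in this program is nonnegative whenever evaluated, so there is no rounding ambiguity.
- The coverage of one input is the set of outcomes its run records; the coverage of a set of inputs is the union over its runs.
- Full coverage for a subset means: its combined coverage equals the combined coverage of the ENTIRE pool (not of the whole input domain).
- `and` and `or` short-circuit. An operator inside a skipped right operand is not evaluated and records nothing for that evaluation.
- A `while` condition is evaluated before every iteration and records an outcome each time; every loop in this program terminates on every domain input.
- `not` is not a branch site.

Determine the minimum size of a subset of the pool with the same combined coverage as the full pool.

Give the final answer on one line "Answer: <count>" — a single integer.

input #1, u=5, x=12: events B2->S, B1->T, B4->T, B5->F, B6->F, B8->F, B9->T, B9->T, B9->T, B9->T, B9->T, B9->T, B9->T, B9->F; outcomes B1=T, B2=S, B4=T, B5=F, B6=F, B8=F, B9=T, B9=F
input #2, u=8, x=3: events B2->E, B1->T, B4->T, B5->F, B6->T, B7->T, B8->T, B8->F, B9->T, B9->T, B9->T, B9->T, B9->F; outcomes B1=T, B2=E, B4=T, B5=F, B6=T, B7=T, B8=T, B8=F, B9=T, B9=F
input #3, u=12, x=12: events B2->E, B1->T, B4->T, B5->F, B6->F, B8->T, B8->T, B8->T, B8->T, B8->T, B8->F, B9->T, B9->T, B9->T, ...; outcomes B1=T, B2=E, B4=T, B5=F, B6=F, B8=T, B8=F, B9=T, B9=F
input #4, u=17, x=9: events B2->E, B1->T, B4->T, B5->F, B6->T, B7->T, B8->T, B8->F, B9->T, B9->T, B9->T, B9->T, B9->T, B9->T, ...; outcomes B1=T, B2=E, B4=T, B5=F, B6=T, B7=T, B8=T, B8=F, B9=T, B9=F
input #5, u=16, x=9: events B2->E, B1->F, B3->T, B4->T, B5->F, B6->T, B7->T, B8->T, B8->F, B9->T, B9->T, B9->T, B9->T, B9->T, ...; outcomes B1=F, B2=E, B3=T, B4=T, B5=F, B6=T, B7=T, B8=T, B8=F, B9=T, B9=F
input #6, u=17, x=7: events B2->E, B1->T, B4->T, B5->F, B6->T, B7->T, B8->T, B8->T, B8->F, B9->T, B9->T, B9->T, B9->T, B9->F; outcomes B1=T, B2=E, B4=T, B5=F, B6=T, B7=T, B8=T, B8=F, B9=T, B9=F
pool-wide coverage (14 outcomes): B1=T, B1=F, B2=S, B2=E, B3=T, B4=T, B5=F, B6=T, B6=F, B7=T, B8=T, B8=F, B9=T, B9=F
size 1 is not enough: best union over all size-1 subsets is 11/14
at size 2, {1, 5} reaches all 14 outcomes; every lexicographically earlier size-2 subset fails

Answer: 2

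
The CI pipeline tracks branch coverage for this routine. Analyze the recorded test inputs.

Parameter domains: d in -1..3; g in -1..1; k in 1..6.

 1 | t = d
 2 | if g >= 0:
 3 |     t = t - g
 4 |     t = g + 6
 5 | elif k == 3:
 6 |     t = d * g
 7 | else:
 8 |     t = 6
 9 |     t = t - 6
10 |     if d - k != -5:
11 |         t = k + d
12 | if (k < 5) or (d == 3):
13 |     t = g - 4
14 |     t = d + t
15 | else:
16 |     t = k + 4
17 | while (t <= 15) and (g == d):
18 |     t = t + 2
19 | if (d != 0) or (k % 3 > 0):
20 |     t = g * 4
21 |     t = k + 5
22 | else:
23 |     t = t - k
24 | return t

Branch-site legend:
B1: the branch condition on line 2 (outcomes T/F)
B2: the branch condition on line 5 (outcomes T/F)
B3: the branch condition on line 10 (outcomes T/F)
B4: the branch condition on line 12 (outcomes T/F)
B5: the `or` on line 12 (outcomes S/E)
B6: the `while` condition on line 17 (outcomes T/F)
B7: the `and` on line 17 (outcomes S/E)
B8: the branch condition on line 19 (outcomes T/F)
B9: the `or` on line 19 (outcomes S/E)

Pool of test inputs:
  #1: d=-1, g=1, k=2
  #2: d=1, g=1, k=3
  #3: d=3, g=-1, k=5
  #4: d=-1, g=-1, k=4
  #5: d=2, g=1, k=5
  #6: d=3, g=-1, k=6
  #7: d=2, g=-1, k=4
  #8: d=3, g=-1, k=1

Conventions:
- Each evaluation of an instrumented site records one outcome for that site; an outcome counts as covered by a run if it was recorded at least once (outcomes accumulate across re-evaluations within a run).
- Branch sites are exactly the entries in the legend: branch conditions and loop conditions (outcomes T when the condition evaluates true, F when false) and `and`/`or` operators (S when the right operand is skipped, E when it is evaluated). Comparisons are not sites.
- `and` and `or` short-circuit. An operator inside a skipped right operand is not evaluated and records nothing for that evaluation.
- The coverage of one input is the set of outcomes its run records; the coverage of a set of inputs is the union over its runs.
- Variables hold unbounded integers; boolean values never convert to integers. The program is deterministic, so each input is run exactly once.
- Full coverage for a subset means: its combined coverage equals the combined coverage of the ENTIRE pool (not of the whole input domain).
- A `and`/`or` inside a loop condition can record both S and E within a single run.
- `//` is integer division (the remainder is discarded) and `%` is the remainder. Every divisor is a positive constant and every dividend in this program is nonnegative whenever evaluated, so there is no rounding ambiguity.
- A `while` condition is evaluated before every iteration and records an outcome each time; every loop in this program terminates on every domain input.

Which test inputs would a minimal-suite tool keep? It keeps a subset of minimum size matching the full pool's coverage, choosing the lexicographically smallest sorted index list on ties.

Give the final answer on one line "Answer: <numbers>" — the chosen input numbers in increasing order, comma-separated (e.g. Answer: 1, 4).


run #1 (d=-1, g=1, k=2) records B1=T, B4=T, B5=S, B6=F, B7=E, B8=T, B9=S
run #2 (d=1, g=1, k=3) records B1=T, B4=T, B5=S, B6=T, B6=F, B7=S, B7=E, B8=T, B9=S
run #3 (d=3, g=-1, k=5) records B1=F, B2=F, B3=T, B4=T, B5=E, B6=F, B7=E, B8=T, B9=S
run #4 (d=-1, g=-1, k=4) records B1=F, B2=F, B3=F, B4=T, B5=S, B6=T, B6=F, B7=S, B7=E, B8=T, B9=S
run #5 (d=2, g=1, k=5) records B1=T, B4=F, B5=E, B6=F, B7=E, B8=T, B9=S
run #6 (d=3, g=-1, k=6) records B1=F, B2=F, B3=T, B4=T, B5=E, B6=F, B7=E, B8=T, B9=S
run #7 (d=2, g=-1, k=4) records B1=F, B2=F, B3=T, B4=T, B5=S, B6=F, B7=E, B8=T, B9=S
run #8 (d=3, g=-1, k=1) records B1=F, B2=F, B3=T, B4=T, B5=S, B6=F, B7=E, B8=T, B9=S
pool-wide coverage (15 outcomes): B1=T, B1=F, B2=F, B3=T, B3=F, B4=T, B4=F, B5=S, B5=E, B6=T, B6=F, B7=S, B7=E, B8=T, B9=S
every size-1 subset falls short of the 15 outcomes (best: 11/15)
every size-2 subset falls short of the 15 outcomes (best: 14/15)
the canonical winner is {3, 4, 5}: size 3, full 15-outcome coverage, earliest index list among size-3 covers
Answer: 3, 4, 5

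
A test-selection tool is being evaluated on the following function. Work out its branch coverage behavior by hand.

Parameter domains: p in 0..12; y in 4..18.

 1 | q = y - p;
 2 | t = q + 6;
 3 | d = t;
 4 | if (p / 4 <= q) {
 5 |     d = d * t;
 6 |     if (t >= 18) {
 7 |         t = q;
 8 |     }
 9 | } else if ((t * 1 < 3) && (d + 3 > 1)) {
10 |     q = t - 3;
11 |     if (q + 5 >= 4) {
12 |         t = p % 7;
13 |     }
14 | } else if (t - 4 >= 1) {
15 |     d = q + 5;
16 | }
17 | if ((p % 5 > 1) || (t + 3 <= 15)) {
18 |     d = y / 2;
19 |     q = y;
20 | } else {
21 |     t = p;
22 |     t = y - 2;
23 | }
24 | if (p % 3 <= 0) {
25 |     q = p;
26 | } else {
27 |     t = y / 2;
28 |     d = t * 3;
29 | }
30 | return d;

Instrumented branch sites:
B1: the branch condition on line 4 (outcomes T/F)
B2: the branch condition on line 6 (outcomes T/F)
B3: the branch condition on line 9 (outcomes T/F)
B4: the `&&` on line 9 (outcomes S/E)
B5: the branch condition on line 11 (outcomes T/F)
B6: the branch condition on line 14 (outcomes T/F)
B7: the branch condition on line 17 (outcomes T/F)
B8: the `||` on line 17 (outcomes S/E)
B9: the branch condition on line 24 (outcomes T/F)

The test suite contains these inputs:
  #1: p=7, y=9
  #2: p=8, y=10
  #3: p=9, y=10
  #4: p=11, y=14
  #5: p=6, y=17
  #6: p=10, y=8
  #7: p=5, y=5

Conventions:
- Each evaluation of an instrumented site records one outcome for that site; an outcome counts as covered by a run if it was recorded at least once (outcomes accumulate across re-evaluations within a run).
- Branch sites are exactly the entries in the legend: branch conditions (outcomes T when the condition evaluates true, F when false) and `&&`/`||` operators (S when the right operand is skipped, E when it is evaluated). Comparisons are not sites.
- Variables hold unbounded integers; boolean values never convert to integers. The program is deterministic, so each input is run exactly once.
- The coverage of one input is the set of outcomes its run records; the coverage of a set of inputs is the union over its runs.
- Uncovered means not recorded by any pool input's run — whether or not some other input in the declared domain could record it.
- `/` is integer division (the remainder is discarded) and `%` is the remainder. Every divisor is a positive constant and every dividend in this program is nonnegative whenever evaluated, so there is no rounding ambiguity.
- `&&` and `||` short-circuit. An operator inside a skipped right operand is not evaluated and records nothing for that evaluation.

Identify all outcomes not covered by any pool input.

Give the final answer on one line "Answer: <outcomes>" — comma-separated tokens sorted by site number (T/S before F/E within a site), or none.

run #1 (p=7, y=9) records B1=T, B2=F, B7=T, B8=S, B9=F
run #2 (p=8, y=10) records B1=T, B2=F, B7=T, B8=S, B9=F
run #3 (p=9, y=10) records B1=F, B3=F, B4=S, B6=T, B7=T, B8=S, B9=T
run #4 (p=11, y=14) records B1=T, B2=F, B7=T, B8=E, B9=F
run #5 (p=6, y=17) records B1=T, B2=F, B7=F, B8=E, B9=T
run #6 (p=10, y=8) records B1=F, B3=F, B4=S, B6=F, B7=T, B8=E, B9=F
run #7 (p=5, y=5) records B1=F, B3=F, B4=S, B6=T, B7=T, B8=E, B9=F
union over the pool: B1=T, B1=F, B2=F, B3=F, B4=S, B6=T, B6=F, B7=T, B7=F, B8=S, B8=E, B9=T, B9=F
uncovered (5 of 18): B2=T, B3=T, B4=E, B5=T, B5=F

Answer: B2=T, B3=T, B4=E, B5=T, B5=F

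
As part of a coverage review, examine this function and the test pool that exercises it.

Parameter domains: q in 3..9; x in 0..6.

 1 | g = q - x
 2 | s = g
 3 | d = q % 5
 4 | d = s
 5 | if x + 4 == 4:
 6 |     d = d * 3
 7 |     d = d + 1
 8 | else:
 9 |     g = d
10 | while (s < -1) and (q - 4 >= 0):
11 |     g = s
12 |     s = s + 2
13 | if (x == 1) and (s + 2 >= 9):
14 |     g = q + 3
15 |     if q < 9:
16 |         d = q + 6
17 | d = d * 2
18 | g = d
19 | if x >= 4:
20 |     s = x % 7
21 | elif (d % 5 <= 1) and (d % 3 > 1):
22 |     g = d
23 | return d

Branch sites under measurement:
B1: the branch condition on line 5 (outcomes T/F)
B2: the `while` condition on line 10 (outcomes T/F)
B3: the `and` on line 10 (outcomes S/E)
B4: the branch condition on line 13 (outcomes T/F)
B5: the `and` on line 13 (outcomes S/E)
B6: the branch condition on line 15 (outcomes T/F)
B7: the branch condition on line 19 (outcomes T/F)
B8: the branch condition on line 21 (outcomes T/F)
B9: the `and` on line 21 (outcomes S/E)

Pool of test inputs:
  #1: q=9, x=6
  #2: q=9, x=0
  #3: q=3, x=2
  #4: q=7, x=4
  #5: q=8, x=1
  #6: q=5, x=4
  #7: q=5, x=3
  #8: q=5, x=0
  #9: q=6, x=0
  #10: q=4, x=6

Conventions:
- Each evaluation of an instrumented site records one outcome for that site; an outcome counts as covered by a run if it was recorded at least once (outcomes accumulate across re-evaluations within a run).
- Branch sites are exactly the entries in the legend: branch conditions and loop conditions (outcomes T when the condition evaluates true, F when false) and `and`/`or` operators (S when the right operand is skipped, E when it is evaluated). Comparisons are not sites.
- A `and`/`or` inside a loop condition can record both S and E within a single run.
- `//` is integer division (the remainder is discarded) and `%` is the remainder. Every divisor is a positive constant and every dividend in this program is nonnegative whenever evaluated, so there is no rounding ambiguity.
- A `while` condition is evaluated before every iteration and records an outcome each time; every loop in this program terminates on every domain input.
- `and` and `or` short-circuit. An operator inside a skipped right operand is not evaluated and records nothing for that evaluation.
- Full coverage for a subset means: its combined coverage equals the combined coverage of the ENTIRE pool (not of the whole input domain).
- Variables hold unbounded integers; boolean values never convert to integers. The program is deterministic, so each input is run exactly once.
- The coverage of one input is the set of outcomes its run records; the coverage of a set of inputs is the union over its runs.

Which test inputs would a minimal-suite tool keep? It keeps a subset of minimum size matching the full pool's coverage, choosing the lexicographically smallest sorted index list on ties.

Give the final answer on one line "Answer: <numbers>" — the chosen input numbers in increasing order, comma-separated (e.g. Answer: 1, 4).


input #1, q=9, x=6: outcomes B1=F, B2=F, B3=S, B4=F, B5=S, B7=T
input #2, q=9, x=0: outcomes B1=T, B2=F, B3=S, B4=F, B5=S, B7=F, B8=T, B9=E
input #3, q=3, x=2: outcomes B1=F, B2=F, B3=S, B4=F, B5=S, B7=F, B8=F, B9=S
input #4, q=7, x=4: outcomes B1=F, B2=F, B3=S, B4=F, B5=S, B7=T
input #5, q=8, x=1: outcomes B1=F, B2=F, B3=S, B4=T, B5=E, B6=T, B7=F, B8=F, B9=S
input #6, q=5, x=4: outcomes B1=F, B2=F, B3=S, B4=F, B5=S, B7=T
input #7, q=5, x=3: outcomes B1=F, B2=F, B3=S, B4=F, B5=S, B7=F, B8=F, B9=S
input #8, q=5, x=0: outcomes B1=T, B2=F, B3=S, B4=F, B5=S, B7=F, B8=F, B9=S
input #9, q=6, x=0: outcomes B1=T, B2=F, B3=S, B4=F, B5=S, B7=F, B8=F, B9=S
input #10, q=4, x=6: outcomes B1=F, B2=T, B2=F, B3=S, B3=E, B4=F, B5=S, B7=T
the full pool covers 17 outcomes: B1=T, B1=F, B2=T, B2=F, B3=S, B3=E, B4=T, B4=F, B5=S, B5=E, B6=T, B7=T, B7=F, B8=T, B8=F, B9=S, B9=E
no size-1 subset reaches all 17 outcomes (best union: 9/17)
no size-2 subset reaches all 17 outcomes (best union: 14/17)
at size 3, {2, 5, 10} reaches all 17 outcomes; every lexicographically earlier size-3 subset fails
Answer: 2, 5, 10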